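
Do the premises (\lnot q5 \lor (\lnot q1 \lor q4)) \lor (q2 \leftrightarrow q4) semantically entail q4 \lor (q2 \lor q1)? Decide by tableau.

No

Initial set: {T ((\lnot q5 \lor (\lnot q1 \lor q4)) \lor (q2 \leftrightarrow q4)); F (q4 \lor (q2 \lor q1))}.
F (q4 \lor (q2 \lor q1)): α-rule — add F q4, F (q2 \lor q1).
F (q2 \lor q1): α-rule — add F q2, F q1.
T ((\lnot q5 \lor (\lnot q1 \lor q4)) \lor (q2 \leftrightarrow q4)): β-rule — branch into T (\lnot q5 \lor (\lnot q1 \lor q4))  //  T (q2 \leftrightarrow q4).
  branch 1 (add T (\lnot q5 \lor (\lnot q1 \lor q4))):
    T (\lnot q5 \lor (\lnot q1 \lor q4)): β-rule — branch into T \lnot q5  //  T (\lnot q1 \lor q4).
      branch 1.1 (add T \lnot q5):
        ○ open, literals {q1=0, q2=0, q4=0, q5=0}.
      branch 1.2 (add T (\lnot q1 \lor q4)):
        T (\lnot q1 \lor q4): β-rule — branch into T \lnot q1  //  T q4.
          branch 1.2.1 (add T \lnot q1):
            ○ open, literals {q1=0, q2=0, q4=0}.
          branch 1.2.2 (add T q4):
            × closes — contains both q4 and \lnot q4.
  branch 2 (add T (q2 \leftrightarrow q4)):
    T (q2 \leftrightarrow q4): β-rule — branch into T q2, T q4  //  F q2, F q4.
      branch 2.1 (add T q2, T q4):
        × closes — contains both q2 and \lnot q2.
      branch 2.2 (add F q2, F q4):
        ○ open, literals {q1=0, q2=0, q4=0}.
2 branches closed, 3 open.
An open branch gives a countermodel: q1=0, q2=0, q4=0, q5=0 (unmentioned atoms arbitrary); the premises hold there but the conclusion fails.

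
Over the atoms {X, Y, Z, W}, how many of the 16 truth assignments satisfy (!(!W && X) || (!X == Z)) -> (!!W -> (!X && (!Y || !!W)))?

Initial set: {((!(!W && X) || (!X == Z)) -> (!!W -> (!X && (!Y || !!W))))}.
((!(!W && X) || (!X == Z)) -> (!!W -> (!X && (!Y || !!W)))): β-rule — branch into !(!(!W && X) || (!X == Z))  //  (!!W -> (!X && (!Y || !!W))).
  branch 1 (add !(!(!W && X) || (!X == Z))):
    !(!(!W && X) || (!X == Z)): α-rule — add !!(!W && X), !(!X == Z).
    !!(!W && X): α-rule — add !W, X.
    !(!X == Z): β-rule — branch into !X, !Z  //  !!X, Z.
      branch 1.1 (add !X, !Z):
        × closes — contains both X and !X.
      branch 1.2 (add !!X, Z):
        ○ open, literals {W=F, X=T, Z=T}.
  branch 2 (add (!!W -> (!X && (!Y || !!W)))):
    (!!W -> (!X && (!Y || !!W))): β-rule — branch into !!!W  //  (!X && (!Y || !!W)).
      branch 2.1 (add !!!W):
        !!!W: drop double negation, giving !W.
        ○ open, literals {W=F}.
      branch 2.2 (add (!X && (!Y || !!W))):
        (!X && (!Y || !!W)): α-rule — add !X, (!Y || !!W).
        (!Y || !!W): β-rule — branch into !Y  //  !!W.
          branch 2.2.1 (add !Y):
            ○ open, literals {X=F, Y=F}.
          branch 2.2.2 (add !!W):
            !!W: drop double negation, giving W.
            ○ open, literals {W=T, X=F}.
1 branch closed, 4 open.
Each open branch fixes some atoms; the unmentioned ones are free. Counting distinct full assignments: branch {W=F, X=T, Z=T} (Y) contributes 2 new; branch {W=F} (X, Y, Z) contributes 6 new; branch {X=F, Y=F} (Z, W) contributes 2 new; branch {W=T, X=F} (Y, Z) contributes 2 new. Total: 12.

12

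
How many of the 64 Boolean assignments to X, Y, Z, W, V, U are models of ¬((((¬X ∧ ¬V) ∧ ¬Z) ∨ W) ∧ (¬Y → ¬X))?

36

Initial set: {¬((((¬X ∧ ¬V) ∧ ¬Z) ∨ W) ∧ (¬Y → ¬X))}.
¬((((¬X ∧ ¬V) ∧ ¬Z) ∨ W) ∧ (¬Y → ¬X)): β-rule — branch into ¬(((¬X ∧ ¬V) ∧ ¬Z) ∨ W)  //  ¬(¬Y → ¬X).
  branch 1 (add ¬(((¬X ∧ ¬V) ∧ ¬Z) ∨ W)):
    ¬(((¬X ∧ ¬V) ∧ ¬Z) ∨ W): α-rule — add ¬((¬X ∧ ¬V) ∧ ¬Z), ¬W.
    ¬((¬X ∧ ¬V) ∧ ¬Z): β-rule — branch into ¬(¬X ∧ ¬V)  //  ¬¬Z.
      branch 1.1 (add ¬(¬X ∧ ¬V)):
        ¬(¬X ∧ ¬V): β-rule — branch into ¬¬X  //  ¬¬V.
          branch 1.1.1 (add ¬¬X):
            ○ open, literals {W=F, X=T}.
          branch 1.1.2 (add ¬¬V):
            ○ open, literals {V=T, W=F}.
      branch 1.2 (add ¬¬Z):
        ○ open, literals {W=F, Z=T}.
  branch 2 (add ¬(¬Y → ¬X)):
    ¬(¬Y → ¬X): α-rule — add ¬Y, ¬¬X.
    ○ open, literals {X=T, Y=F}.
0 branches closed, 4 open.
Each open branch fixes some atoms; the unmentioned ones are free. Counting distinct full assignments: branch {W=F, X=T} (Y, Z, V, U) contributes 16 new; branch {V=T, W=F} (X, Y, Z, U) contributes 8 new; branch {W=F, Z=T} (X, Y, V, U) contributes 4 new; branch {X=T, Y=F} (Z, W, V, U) contributes 8 new. Total: 36.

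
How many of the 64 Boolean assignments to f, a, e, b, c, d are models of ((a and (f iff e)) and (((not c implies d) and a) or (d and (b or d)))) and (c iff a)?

Initial set: {T (((a and (f iff e)) and (((not c implies d) and a) or (d and (b or d)))) and (c iff a))}.
T (((a and (f iff e)) and (((not c implies d) and a) or (d and (b or d)))) and (c iff a)): α-rule — add T ((a and (f iff e)) and (((not c implies d) and a) or (d and (b or d)))), T (c iff a).
T ((a and (f iff e)) and (((not c implies d) and a) or (d and (b or d)))): α-rule — add T (a and (f iff e)), T (((not c implies d) and a) or (d and (b or d))).
T (a and (f iff e)): α-rule — add T a, T (f iff e).
T (c iff a): β-rule — branch into T c, T a  //  F c, F a.
  branch 1 (add T c, T a):
    T (((not c implies d) and a) or (d and (b or d))): β-rule — branch into T ((not c implies d) and a)  //  T (d and (b or d)).
      branch 1.1 (add T ((not c implies d) and a)):
        T ((not c implies d) and a): α-rule — add T (not c implies d), T a.
        T (f iff e): β-rule — branch into T f, T e  //  F f, F e.
          branch 1.1.1 (add T f, T e):
            T (not c implies d): β-rule — branch into F not c  //  T d.
              branch 1.1.1.1 (add F not c):
                ○ open, literals {a=1, c=1, e=1, f=1}.
              branch 1.1.1.2 (add T d):
                ○ open, literals {a=1, c=1, d=1, e=1, f=1}.
          branch 1.1.2 (add F f, F e):
            T (not c implies d): β-rule — branch into F not c  //  T d.
              branch 1.1.2.1 (add F not c):
                ○ open, literals {a=1, c=1, e=0, f=0}.
              branch 1.1.2.2 (add T d):
                ○ open, literals {a=1, c=1, d=1, e=0, f=0}.
      branch 1.2 (add T (d and (b or d))):
        T (d and (b or d)): α-rule — add T d, T (b or d).
        T (f iff e): β-rule — branch into T f, T e  //  F f, F e.
          branch 1.2.1 (add T f, T e):
            T (b or d): β-rule — branch into T b  //  T d.
              branch 1.2.1.1 (add T b):
                ○ open, literals {a=1, b=1, c=1, d=1, e=1, f=1}.
              branch 1.2.1.2 (add T d):
                ○ open, literals {a=1, c=1, d=1, e=1, f=1}.
          branch 1.2.2 (add F f, F e):
            T (b or d): β-rule — branch into T b  //  T d.
              branch 1.2.2.1 (add T b):
                ○ open, literals {a=1, b=1, c=1, d=1, e=0, f=0}.
              branch 1.2.2.2 (add T d):
                ○ open, literals {a=1, c=1, d=1, e=0, f=0}.
  branch 2 (add F c, F a):
    × closes — contains both a and not a.
1 branch closed, 8 open.
Each open branch fixes some atoms; the unmentioned ones are free. Counting distinct full assignments: branch {a=1, c=1, e=1, f=1} (b, d) contributes 4 new; branch {a=1, c=1, d=1, e=1, f=1} (b) contributes 0 new; branch {a=1, c=1, e=0, f=0} (b, d) contributes 4 new; branch {a=1, c=1, d=1, e=0, f=0} (b) contributes 0 new; branch {a=1, b=1, c=1, d=1, e=1, f=1} (none free) contributes 0 new; branch {a=1, c=1, d=1, e=1, f=1} (b) contributes 0 new; branch {a=1, b=1, c=1, d=1, e=0, f=0} (none free) contributes 0 new; branch {a=1, c=1, d=1, e=0, f=0} (b) contributes 0 new. Total: 8.

8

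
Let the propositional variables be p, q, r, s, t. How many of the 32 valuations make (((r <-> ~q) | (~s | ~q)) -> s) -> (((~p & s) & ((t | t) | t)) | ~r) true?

26

Initial set: {((((r <-> ~q) | (~s | ~q)) -> s) -> (((~p & s) & ((t | t) | t)) | ~r))}.
((((r <-> ~q) | (~s | ~q)) -> s) -> (((~p & s) & ((t | t) | t)) | ~r)): β-rule — branch into ~(((r <-> ~q) | (~s | ~q)) -> s)  //  (((~p & s) & ((t | t) | t)) | ~r).
  branch 1 (add ~(((r <-> ~q) | (~s | ~q)) -> s)):
    ~(((r <-> ~q) | (~s | ~q)) -> s): α-rule — add ((r <-> ~q) | (~s | ~q)), ~s.
    ((r <-> ~q) | (~s | ~q)): β-rule — branch into (r <-> ~q)  //  (~s | ~q).
      branch 1.1 (add (r <-> ~q)):
        (r <-> ~q): β-rule — branch into r, ~q  //  ~r, ~~q.
          branch 1.1.1 (add r, ~q):
            ○ open, literals {q=0, r=1, s=0}.
          branch 1.1.2 (add ~r, ~~q):
            ○ open, literals {q=1, r=0, s=0}.
      branch 1.2 (add (~s | ~q)):
        (~s | ~q): β-rule — branch into ~s  //  ~q.
          branch 1.2.1 (add ~s):
            ○ open, literals {s=0}.
          branch 1.2.2 (add ~q):
            ○ open, literals {q=0, s=0}.
  branch 2 (add (((~p & s) & ((t | t) | t)) | ~r)):
    (((~p & s) & ((t | t) | t)) | ~r): β-rule — branch into ((~p & s) & ((t | t) | t))  //  ~r.
      branch 2.1 (add ((~p & s) & ((t | t) | t))):
        ((~p & s) & ((t | t) | t)): α-rule — add (~p & s), ((t | t) | t).
        (~p & s): α-rule — add ~p, s.
        ((t | t) | t): β-rule — branch into (t | t)  //  t.
          branch 2.1.1 (add (t | t)):
            (t | t): β-rule — branch into t  //  t.
              branch 2.1.1.1 (add t):
                ○ open, literals {p=0, s=1, t=1}.
              branch 2.1.1.2 (add t):
                ○ open, literals {p=0, s=1, t=1}.
          branch 2.1.2 (add t):
            ○ open, literals {p=0, s=1, t=1}.
      branch 2.2 (add ~r):
        ○ open, literals {r=0}.
0 branches closed, 8 open.
Each open branch fixes some atoms; the unmentioned ones are free. Counting distinct full assignments: branch {q=0, r=1, s=0} (p, t) contributes 4 new; branch {q=1, r=0, s=0} (p, t) contributes 4 new; branch {s=0} (p, q, r, t) contributes 8 new; branch {q=0, s=0} (p, r, t) contributes 0 new; branch {p=0, s=1, t=1} (q, r) contributes 4 new; branch {p=0, s=1, t=1} (q, r) contributes 0 new; branch {p=0, s=1, t=1} (q, r) contributes 0 new; branch {r=0} (p, q, s, t) contributes 6 new. Total: 26.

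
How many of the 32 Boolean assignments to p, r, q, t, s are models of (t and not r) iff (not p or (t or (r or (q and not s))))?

Initial set: {((t and not r) iff (not p or (t or (r or (q and not s)))))}.
((t and not r) iff (not p or (t or (r or (q and not s))))): β-rule — branch into (t and not r), (not p or (t or (r or (q and not s))))  //  not (t and not r), not (not p or (t or (r or (q and not s)))).
  branch 1 (add (t and not r), (not p or (t or (r or (q and not s))))):
    (t and not r): α-rule — add t, not r.
    (not p or (t or (r or (q and not s)))): β-rule — branch into not p  //  (t or (r or (q and not s))).
      branch 1.1 (add not p):
        ○ open, literals {p=F, r=F, t=T}.
      branch 1.2 (add (t or (r or (q and not s)))):
        (t or (r or (q and not s))): β-rule — branch into t  //  (r or (q and not s)).
          branch 1.2.1 (add t):
            ○ open, literals {r=F, t=T}.
          branch 1.2.2 (add (r or (q and not s))):
            (r or (q and not s)): β-rule — branch into r  //  (q and not s).
              branch 1.2.2.1 (add r):
                × closes — contains both r and not r.
              branch 1.2.2.2 (add (q and not s)):
                (q and not s): α-rule — add q, not s.
                ○ open, literals {q=T, r=F, s=F, t=T}.
  branch 2 (add not (t and not r), not (not p or (t or (r or (q and not s))))):
    not (not p or (t or (r or (q and not s)))): α-rule — add not not p, not (t or (r or (q and not s))).
    not (t or (r or (q and not s))): α-rule — add not t, not (r or (q and not s)).
    not (r or (q and not s)): α-rule — add not r, not (q and not s).
    not (t and not r): β-rule — branch into not t  //  not not r.
      branch 2.1 (add not t):
        not (q and not s): β-rule — branch into not q  //  not not s.
          branch 2.1.1 (add not q):
            ○ open, literals {p=T, q=F, r=F, t=F}.
          branch 2.1.2 (add not not s):
            ○ open, literals {p=T, r=F, s=T, t=F}.
      branch 2.2 (add not not r):
        × closes — contains both r and not r.
2 branches closed, 5 open.
Each open branch fixes some atoms; the unmentioned ones are free. Counting distinct full assignments: branch {p=F, r=F, t=T} (q, s) contributes 4 new; branch {r=F, t=T} (p, q, s) contributes 4 new; branch {q=T, r=F, s=F, t=T} (p) contributes 0 new; branch {p=T, q=F, r=F, t=F} (s) contributes 2 new; branch {p=T, r=F, s=T, t=F} (q) contributes 1 new. Total: 11.

11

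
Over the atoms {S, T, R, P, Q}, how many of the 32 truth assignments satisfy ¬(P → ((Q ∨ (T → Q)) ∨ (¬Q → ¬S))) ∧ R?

1

Initial set: {(¬(P → ((Q ∨ (T → Q)) ∨ (¬Q → ¬S))) ∧ R)}.
(¬(P → ((Q ∨ (T → Q)) ∨ (¬Q → ¬S))) ∧ R): α-rule — add ¬(P → ((Q ∨ (T → Q)) ∨ (¬Q → ¬S))), R.
¬(P → ((Q ∨ (T → Q)) ∨ (¬Q → ¬S))): α-rule — add P, ¬((Q ∨ (T → Q)) ∨ (¬Q → ¬S)).
¬((Q ∨ (T → Q)) ∨ (¬Q → ¬S)): α-rule — add ¬(Q ∨ (T → Q)), ¬(¬Q → ¬S).
¬(Q ∨ (T → Q)): α-rule — add ¬Q, ¬(T → Q).
¬(¬Q → ¬S): α-rule — add ¬Q, ¬¬S.
¬(T → Q): α-rule — add T, ¬Q.
○ open, literals {P=T, Q=F, R=T, S=T, T=T}.
0 branches closed, 1 open.
Each open branch fixes some atoms; the unmentioned ones are free. Counting distinct full assignments: branch {P=T, Q=F, R=T, S=T, T=T} (none free) contributes 1 new. Total: 1.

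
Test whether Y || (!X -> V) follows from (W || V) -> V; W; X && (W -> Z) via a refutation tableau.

Yes

Initial set: {((W || V) -> V); W; (X && (W -> Z)); !(Y || (!X -> V))}.
(X && (W -> Z)): α-rule — add X, (W -> Z).
!(Y || (!X -> V)): α-rule — add !Y, !(!X -> V).
!(!X -> V): α-rule — add !X, !V.
× closes — contains both X and !X.
All 1 branch closes.
Every branch closed, so the premises entail the conclusion.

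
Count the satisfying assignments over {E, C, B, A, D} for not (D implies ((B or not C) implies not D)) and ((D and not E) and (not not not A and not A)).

3

Initial set: {T (not (D implies ((B or not C) implies not D)) and ((D and not E) and (not not not A and not A)))}.
T (not (D implies ((B or not C) implies not D)) and ((D and not E) and (not not not A and not A))): α-rule — add T not (D implies ((B or not C) implies not D)), T ((D and not E) and (not not not A and not A)).
T not (D implies ((B or not C) implies not D)): α-rule — add T D, F ((B or not C) implies not D).
T ((D and not E) and (not not not A and not A)): α-rule — add T (D and not E), T (not not not A and not A).
F ((B or not C) implies not D): α-rule — add T (B or not C), F not D.
T (D and not E): α-rule — add T D, T not E.
T (not not not A and not A): α-rule — add T not not not A, T not A.
T not not not A: drop double negation, giving T not A.
T (B or not C): β-rule — branch into T B  //  T not C.
  branch 1 (add T B):
    ○ open, literals {A=false, B=true, D=true, E=false}.
  branch 2 (add T not C):
    ○ open, literals {A=false, C=false, D=true, E=false}.
0 branches closed, 2 open.
Each open branch fixes some atoms; the unmentioned ones are free. Counting distinct full assignments: branch {A=false, B=true, D=true, E=false} (C) contributes 2 new; branch {A=false, C=false, D=true, E=false} (B) contributes 1 new. Total: 3.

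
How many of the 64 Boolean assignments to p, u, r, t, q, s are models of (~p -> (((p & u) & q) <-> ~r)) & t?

Initial set: {((~p -> (((p & u) & q) <-> ~r)) & t)}.
((~p -> (((p & u) & q) <-> ~r)) & t): α-rule — add (~p -> (((p & u) & q) <-> ~r)), t.
(~p -> (((p & u) & q) <-> ~r)): β-rule — branch into ~~p  //  (((p & u) & q) <-> ~r).
  branch 1 (add ~~p):
    ○ open, literals {p=1, t=1}.
  branch 2 (add (((p & u) & q) <-> ~r)):
    (((p & u) & q) <-> ~r): β-rule — branch into ((p & u) & q), ~r  //  ~((p & u) & q), ~~r.
      branch 2.1 (add ((p & u) & q), ~r):
        ((p & u) & q): α-rule — add (p & u), q.
        (p & u): α-rule — add p, u.
        ○ open, literals {p=1, q=1, r=0, t=1, u=1}.
      branch 2.2 (add ~((p & u) & q), ~~r):
        ~((p & u) & q): β-rule — branch into ~(p & u)  //  ~q.
          branch 2.2.1 (add ~(p & u)):
            ~(p & u): β-rule — branch into ~p  //  ~u.
              branch 2.2.1.1 (add ~p):
                ○ open, literals {p=0, r=1, t=1}.
              branch 2.2.1.2 (add ~u):
                ○ open, literals {r=1, t=1, u=0}.
          branch 2.2.2 (add ~q):
            ○ open, literals {q=0, r=1, t=1}.
0 branches closed, 5 open.
Each open branch fixes some atoms; the unmentioned ones are free. Counting distinct full assignments: branch {p=1, t=1} (u, r, q, s) contributes 16 new; branch {p=1, q=1, r=0, t=1, u=1} (s) contributes 0 new; branch {p=0, r=1, t=1} (u, q, s) contributes 8 new; branch {r=1, t=1, u=0} (p, q, s) contributes 0 new; branch {q=0, r=1, t=1} (p, u, s) contributes 0 new. Total: 24.

24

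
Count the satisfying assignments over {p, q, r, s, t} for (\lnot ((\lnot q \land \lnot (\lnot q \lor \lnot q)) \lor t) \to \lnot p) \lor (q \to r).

Initial set: {((\lnot ((\lnot q \land \lnot (\lnot q \lor \lnot q)) \lor t) \to \lnot p) \lor (q \to r))}.
((\lnot ((\lnot q \land \lnot (\lnot q \lor \lnot q)) \lor t) \to \lnot p) \lor (q \to r)): β-rule — branch into (\lnot ((\lnot q \land \lnot (\lnot q \lor \lnot q)) \lor t) \to \lnot p)  //  (q \to r).
  branch 1 (add (\lnot ((\lnot q \land \lnot (\lnot q \lor \lnot q)) \lor t) \to \lnot p)):
    (\lnot ((\lnot q \land \lnot (\lnot q \lor \lnot q)) \lor t) \to \lnot p): β-rule — branch into \lnot \lnot ((\lnot q \land \lnot (\lnot q \lor \lnot q)) \lor t)  //  \lnot p.
      branch 1.1 (add \lnot \lnot ((\lnot q \land \lnot (\lnot q \lor \lnot q)) \lor t)):
        \lnot \lnot ((\lnot q \land \lnot (\lnot q \lor \lnot q)) \lor t): β-rule — branch into (\lnot q \land \lnot (\lnot q \lor \lnot q))  //  t.
          branch 1.1.1 (add (\lnot q \land \lnot (\lnot q \lor \lnot q))):
            (\lnot q \land \lnot (\lnot q \lor \lnot q)): α-rule — add \lnot q, \lnot (\lnot q \lor \lnot q).
            \lnot (\lnot q \lor \lnot q): α-rule — add \lnot \lnot q, \lnot \lnot q.
            × closes — contains both q and \lnot q.
          branch 1.1.2 (add t):
            ○ open, literals {t=T}.
      branch 1.2 (add \lnot p):
        ○ open, literals {p=F}.
  branch 2 (add (q \to r)):
    (q \to r): β-rule — branch into \lnot q  //  r.
      branch 2.1 (add \lnot q):
        ○ open, literals {q=F}.
      branch 2.2 (add r):
        ○ open, literals {r=T}.
1 branch closed, 4 open.
Each open branch fixes some atoms; the unmentioned ones are free. Counting distinct full assignments: branch {t=T} (p, q, r, s) contributes 16 new; branch {p=F} (q, r, s, t) contributes 8 new; branch {q=F} (p, r, s, t) contributes 4 new; branch {r=T} (p, q, s, t) contributes 2 new. Total: 30.

30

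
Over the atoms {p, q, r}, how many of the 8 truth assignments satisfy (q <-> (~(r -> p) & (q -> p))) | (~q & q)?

3

Initial set: {T ((q <-> (~(r -> p) & (q -> p))) | (~q & q))}.
T ((q <-> (~(r -> p) & (q -> p))) | (~q & q)): β-rule — branch into T (q <-> (~(r -> p) & (q -> p)))  //  T (~q & q).
  branch 1 (add T (q <-> (~(r -> p) & (q -> p)))):
    T (q <-> (~(r -> p) & (q -> p))): β-rule — branch into T q, T (~(r -> p) & (q -> p))  //  F q, F (~(r -> p) & (q -> p)).
      branch 1.1 (add T q, T (~(r -> p) & (q -> p))):
        T (~(r -> p) & (q -> p)): α-rule — add T ~(r -> p), T (q -> p).
        T ~(r -> p): α-rule — add T r, F p.
        T (q -> p): β-rule — branch into F q  //  T p.
          branch 1.1.1 (add F q):
            × closes — contains both q and ~q.
          branch 1.1.2 (add T p):
            × closes — contains both p and ~p.
      branch 1.2 (add F q, F (~(r -> p) & (q -> p))):
        F (~(r -> p) & (q -> p)): β-rule — branch into F ~(r -> p)  //  F (q -> p).
          branch 1.2.1 (add F ~(r -> p)):
            F ~(r -> p): β-rule — branch into F r  //  T p.
              branch 1.2.1.1 (add F r):
                ○ open, literals {q=F, r=F}.
              branch 1.2.1.2 (add T p):
                ○ open, literals {p=T, q=F}.
          branch 1.2.2 (add F (q -> p)):
            F (q -> p): α-rule — add T q, F p.
            × closes — contains both q and ~q.
  branch 2 (add T (~q & q)):
    T (~q & q): α-rule — add T ~q, T q.
    × closes — contains both q and ~q.
4 branches closed, 2 open.
Each open branch fixes some atoms; the unmentioned ones are free. Counting distinct full assignments: branch {q=F, r=F} (p) contributes 2 new; branch {p=T, q=F} (r) contributes 1 new. Total: 3.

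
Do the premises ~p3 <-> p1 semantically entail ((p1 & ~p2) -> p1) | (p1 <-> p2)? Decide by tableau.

Initial set: {(~p3 <-> p1); ~(((p1 & ~p2) -> p1) | (p1 <-> p2))}.
~(((p1 & ~p2) -> p1) | (p1 <-> p2)): α-rule — add ~((p1 & ~p2) -> p1), ~(p1 <-> p2).
~((p1 & ~p2) -> p1): α-rule — add (p1 & ~p2), ~p1.
(p1 & ~p2): α-rule — add p1, ~p2.
× closes — contains both p1 and ~p1.
All 1 branch closes.
Every branch closed, so the premises entail the conclusion.

Yes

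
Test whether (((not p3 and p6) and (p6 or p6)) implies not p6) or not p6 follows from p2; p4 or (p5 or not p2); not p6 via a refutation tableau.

Yes

Initial set: {p2; (p4 or (p5 or not p2)); not p6; not ((((not p3 and p6) and (p6 or p6)) implies not p6) or not p6)}.
not ((((not p3 and p6) and (p6 or p6)) implies not p6) or not p6): α-rule — add not (((not p3 and p6) and (p6 or p6)) implies not p6), not not p6.
× closes — contains both p6 and not p6.
All 1 branch closes.
Every branch closed, so the premises entail the conclusion.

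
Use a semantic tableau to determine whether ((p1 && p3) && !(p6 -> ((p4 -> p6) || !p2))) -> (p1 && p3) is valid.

Assume the negation and expand:
Initial set: {!(((p1 && p3) && !(p6 -> ((p4 -> p6) || !p2))) -> (p1 && p3))}.
!(((p1 && p3) && !(p6 -> ((p4 -> p6) || !p2))) -> (p1 && p3)): α-rule — add ((p1 && p3) && !(p6 -> ((p4 -> p6) || !p2))), !(p1 && p3).
((p1 && p3) && !(p6 -> ((p4 -> p6) || !p2))): α-rule — add (p1 && p3), !(p6 -> ((p4 -> p6) || !p2)).
(p1 && p3): α-rule — add p1, p3.
!(p6 -> ((p4 -> p6) || !p2)): α-rule — add p6, !((p4 -> p6) || !p2).
!((p4 -> p6) || !p2): α-rule — add !(p4 -> p6), !!p2.
!(p4 -> p6): α-rule — add p4, !p6.
× closes — contains both p6 and !p6.
All 1 branch closes.
Every branch closed, so the negation is unsatisfiable and the formula is valid.

Valid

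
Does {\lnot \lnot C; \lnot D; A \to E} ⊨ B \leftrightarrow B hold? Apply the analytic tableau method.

Yes

Initial set: {\lnot \lnot C; \lnot D; (A \to E); \lnot (B \leftrightarrow B)}.
\lnot \lnot C: drop double negation, giving C.
(A \to E): β-rule — branch into \lnot A  //  E.
  branch 1 (add \lnot A):
    \lnot (B \leftrightarrow B): β-rule — branch into B, \lnot B  //  \lnot B, B.
      branch 1.1 (add B, \lnot B):
        × closes — contains both B and \lnot B.
      branch 1.2 (add \lnot B, B):
        × closes — contains both B and \lnot B.
  branch 2 (add E):
    \lnot (B \leftrightarrow B): β-rule — branch into B, \lnot B  //  \lnot B, B.
      branch 2.1 (add B, \lnot B):
        × closes — contains both B and \lnot B.
      branch 2.2 (add \lnot B, B):
        × closes — contains both B and \lnot B.
All 4 branches close.
Every branch closed, so the premises entail the conclusion.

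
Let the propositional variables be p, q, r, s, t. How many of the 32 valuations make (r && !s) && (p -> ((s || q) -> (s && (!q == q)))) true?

6

Initial set: {((r && !s) && (p -> ((s || q) -> (s && (!q == q)))))}.
((r && !s) && (p -> ((s || q) -> (s && (!q == q))))): α-rule — add (r && !s), (p -> ((s || q) -> (s && (!q == q)))).
(r && !s): α-rule — add r, !s.
(p -> ((s || q) -> (s && (!q == q)))): β-rule — branch into !p  //  ((s || q) -> (s && (!q == q))).
  branch 1 (add !p):
    ○ open, literals {p=0, r=1, s=0}.
  branch 2 (add ((s || q) -> (s && (!q == q)))):
    ((s || q) -> (s && (!q == q))): β-rule — branch into !(s || q)  //  (s && (!q == q)).
      branch 2.1 (add !(s || q)):
        !(s || q): α-rule — add !s, !q.
        ○ open, literals {q=0, r=1, s=0}.
      branch 2.2 (add (s && (!q == q))):
        (s && (!q == q)): α-rule — add s, (!q == q).
        × closes — contains both s and !s.
1 branch closed, 2 open.
Each open branch fixes some atoms; the unmentioned ones are free. Counting distinct full assignments: branch {p=0, r=1, s=0} (q, t) contributes 4 new; branch {q=0, r=1, s=0} (p, t) contributes 2 new. Total: 6.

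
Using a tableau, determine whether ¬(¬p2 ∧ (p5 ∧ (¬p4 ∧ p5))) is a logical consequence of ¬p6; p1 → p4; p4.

Initial set: {¬p6; (p1 → p4); p4; ¬¬(¬p2 ∧ (p5 ∧ (¬p4 ∧ p5)))}.
¬¬(¬p2 ∧ (p5 ∧ (¬p4 ∧ p5))): α-rule — add ¬p2, (p5 ∧ (¬p4 ∧ p5)).
(p5 ∧ (¬p4 ∧ p5)): α-rule — add p5, (¬p4 ∧ p5).
(¬p4 ∧ p5): α-rule — add ¬p4, p5.
× closes — contains both p4 and ¬p4.
All 1 branch closes.
Every branch closed, so the premises entail the conclusion.

Yes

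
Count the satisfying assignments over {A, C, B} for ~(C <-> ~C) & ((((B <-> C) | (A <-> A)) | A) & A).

4

Initial set: {(~(C <-> ~C) & ((((B <-> C) | (A <-> A)) | A) & A))}.
(~(C <-> ~C) & ((((B <-> C) | (A <-> A)) | A) & A)): α-rule — add ~(C <-> ~C), ((((B <-> C) | (A <-> A)) | A) & A).
((((B <-> C) | (A <-> A)) | A) & A): α-rule — add (((B <-> C) | (A <-> A)) | A), A.
~(C <-> ~C): β-rule — branch into C, ~~C  //  ~C, ~C.
  branch 1 (add C, ~~C):
    (((B <-> C) | (A <-> A)) | A): β-rule — branch into ((B <-> C) | (A <-> A))  //  A.
      branch 1.1 (add ((B <-> C) | (A <-> A))):
        ((B <-> C) | (A <-> A)): β-rule — branch into (B <-> C)  //  (A <-> A).
          branch 1.1.1 (add (B <-> C)):
            (B <-> C): β-rule — branch into B, C  //  ~B, ~C.
              branch 1.1.1.1 (add B, C):
                ○ open, literals {A=true, B=true, C=true}.
              branch 1.1.1.2 (add ~B, ~C):
                × closes — contains both C and ~C.
          branch 1.1.2 (add (A <-> A)):
            (A <-> A): β-rule — branch into A, A  //  ~A, ~A.
              branch 1.1.2.1 (add A, A):
                ○ open, literals {A=true, C=true}.
              branch 1.1.2.2 (add ~A, ~A):
                × closes — contains both A and ~A.
      branch 1.2 (add A):
        ○ open, literals {A=true, C=true}.
  branch 2 (add ~C, ~C):
    (((B <-> C) | (A <-> A)) | A): β-rule — branch into ((B <-> C) | (A <-> A))  //  A.
      branch 2.1 (add ((B <-> C) | (A <-> A))):
        ((B <-> C) | (A <-> A)): β-rule — branch into (B <-> C)  //  (A <-> A).
          branch 2.1.1 (add (B <-> C)):
            (B <-> C): β-rule — branch into B, C  //  ~B, ~C.
              branch 2.1.1.1 (add B, C):
                × closes — contains both C and ~C.
              branch 2.1.1.2 (add ~B, ~C):
                ○ open, literals {A=true, B=false, C=false}.
          branch 2.1.2 (add (A <-> A)):
            (A <-> A): β-rule — branch into A, A  //  ~A, ~A.
              branch 2.1.2.1 (add A, A):
                ○ open, literals {A=true, C=false}.
              branch 2.1.2.2 (add ~A, ~A):
                × closes — contains both A and ~A.
      branch 2.2 (add A):
        ○ open, literals {A=true, C=false}.
4 branches closed, 6 open.
Each open branch fixes some atoms; the unmentioned ones are free. Counting distinct full assignments: branch {A=true, B=true, C=true} (none free) contributes 1 new; branch {A=true, C=true} (B) contributes 1 new; branch {A=true, C=true} (B) contributes 0 new; branch {A=true, B=false, C=false} (none free) contributes 1 new; branch {A=true, C=false} (B) contributes 1 new; branch {A=true, C=false} (B) contributes 0 new. Total: 4.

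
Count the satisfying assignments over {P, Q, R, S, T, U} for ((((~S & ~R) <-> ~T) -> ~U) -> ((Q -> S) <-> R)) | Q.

Initial set: {(((((~S & ~R) <-> ~T) -> ~U) -> ((Q -> S) <-> R)) | Q)}.
(((((~S & ~R) <-> ~T) -> ~U) -> ((Q -> S) <-> R)) | Q): β-rule — branch into ((((~S & ~R) <-> ~T) -> ~U) -> ((Q -> S) <-> R))  //  Q.
  branch 1 (add ((((~S & ~R) <-> ~T) -> ~U) -> ((Q -> S) <-> R))):
    ((((~S & ~R) <-> ~T) -> ~U) -> ((Q -> S) <-> R)): β-rule — branch into ~(((~S & ~R) <-> ~T) -> ~U)  //  ((Q -> S) <-> R).
      branch 1.1 (add ~(((~S & ~R) <-> ~T) -> ~U)):
        ~(((~S & ~R) <-> ~T) -> ~U): α-rule — add ((~S & ~R) <-> ~T), ~~U.
        ((~S & ~R) <-> ~T): β-rule — branch into (~S & ~R), ~T  //  ~(~S & ~R), ~~T.
          branch 1.1.1 (add (~S & ~R), ~T):
            (~S & ~R): α-rule — add ~S, ~R.
            ○ open, literals {R=0, S=0, T=0, U=1}.
          branch 1.1.2 (add ~(~S & ~R), ~~T):
            ~(~S & ~R): β-rule — branch into ~~S  //  ~~R.
              branch 1.1.2.1 (add ~~S):
                ○ open, literals {S=1, T=1, U=1}.
              branch 1.1.2.2 (add ~~R):
                ○ open, literals {R=1, T=1, U=1}.
      branch 1.2 (add ((Q -> S) <-> R)):
        ((Q -> S) <-> R): β-rule — branch into (Q -> S), R  //  ~(Q -> S), ~R.
          branch 1.2.1 (add (Q -> S), R):
            (Q -> S): β-rule — branch into ~Q  //  S.
              branch 1.2.1.1 (add ~Q):
                ○ open, literals {Q=0, R=1}.
              branch 1.2.1.2 (add S):
                ○ open, literals {R=1, S=1}.
          branch 1.2.2 (add ~(Q -> S), ~R):
            ~(Q -> S): α-rule — add Q, ~S.
            ○ open, literals {Q=1, R=0, S=0}.
  branch 2 (add Q):
    ○ open, literals {Q=1}.
0 branches closed, 7 open.
Each open branch fixes some atoms; the unmentioned ones are free. Counting distinct full assignments: branch {R=0, S=0, T=0, U=1} (P, Q) contributes 4 new; branch {S=1, T=1, U=1} (P, Q, R) contributes 8 new; branch {R=1, T=1, U=1} (P, Q, S) contributes 4 new; branch {Q=0, R=1} (P, S, T, U) contributes 12 new; branch {R=1, S=1} (P, Q, T, U) contributes 6 new; branch {Q=1, R=0, S=0} (P, T, U) contributes 6 new; branch {Q=1} (P, R, S, T, U) contributes 12 new. Total: 52.

52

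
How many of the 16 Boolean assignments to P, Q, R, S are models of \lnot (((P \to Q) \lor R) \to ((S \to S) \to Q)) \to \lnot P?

Initial set: {(\lnot (((P \to Q) \lor R) \to ((S \to S) \to Q)) \to \lnot P)}.
(\lnot (((P \to Q) \lor R) \to ((S \to S) \to Q)) \to \lnot P): β-rule — branch into \lnot \lnot (((P \to Q) \lor R) \to ((S \to S) \to Q))  //  \lnot P.
  branch 1 (add \lnot \lnot (((P \to Q) \lor R) \to ((S \to S) \to Q))):
    \lnot \lnot (((P \to Q) \lor R) \to ((S \to S) \to Q)): β-rule — branch into \lnot ((P \to Q) \lor R)  //  ((S \to S) \to Q).
      branch 1.1 (add \lnot ((P \to Q) \lor R)):
        \lnot ((P \to Q) \lor R): α-rule — add \lnot (P \to Q), \lnot R.
        \lnot (P \to Q): α-rule — add P, \lnot Q.
        ○ open, literals {P=1, Q=0, R=0}.
      branch 1.2 (add ((S \to S) \to Q)):
        ((S \to S) \to Q): β-rule — branch into \lnot (S \to S)  //  Q.
          branch 1.2.1 (add \lnot (S \to S)):
            \lnot (S \to S): α-rule — add S, \lnot S.
            × closes — contains both S and \lnot S.
          branch 1.2.2 (add Q):
            ○ open, literals {Q=1}.
  branch 2 (add \lnot P):
    ○ open, literals {P=0}.
1 branch closed, 3 open.
Each open branch fixes some atoms; the unmentioned ones are free. Counting distinct full assignments: branch {P=1, Q=0, R=0} (S) contributes 2 new; branch {Q=1} (P, R, S) contributes 8 new; branch {P=0} (Q, R, S) contributes 4 new. Total: 14.

14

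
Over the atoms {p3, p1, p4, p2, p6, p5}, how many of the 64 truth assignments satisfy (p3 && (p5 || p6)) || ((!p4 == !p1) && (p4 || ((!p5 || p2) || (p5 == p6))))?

43

Initial set: {T ((p3 && (p5 || p6)) || ((!p4 == !p1) && (p4 || ((!p5 || p2) || (p5 == p6)))))}.
T ((p3 && (p5 || p6)) || ((!p4 == !p1) && (p4 || ((!p5 || p2) || (p5 == p6))))): β-rule — branch into T (p3 && (p5 || p6))  //  T ((!p4 == !p1) && (p4 || ((!p5 || p2) || (p5 == p6)))).
  branch 1 (add T (p3 && (p5 || p6))):
    T (p3 && (p5 || p6)): α-rule — add T p3, T (p5 || p6).
    T (p5 || p6): β-rule — branch into T p5  //  T p6.
      branch 1.1 (add T p5):
        ○ open, literals {p3=true, p5=true}.
      branch 1.2 (add T p6):
        ○ open, literals {p3=true, p6=true}.
  branch 2 (add T ((!p4 == !p1) && (p4 || ((!p5 || p2) || (p5 == p6))))):
    T ((!p4 == !p1) && (p4 || ((!p5 || p2) || (p5 == p6)))): α-rule — add T (!p4 == !p1), T (p4 || ((!p5 || p2) || (p5 == p6))).
    T (!p4 == !p1): β-rule — branch into T !p4, T !p1  //  F !p4, F !p1.
      branch 2.1 (add T !p4, T !p1):
        T (p4 || ((!p5 || p2) || (p5 == p6))): β-rule — branch into T p4  //  T ((!p5 || p2) || (p5 == p6)).
          branch 2.1.1 (add T p4):
            × closes — contains both p4 and !p4.
          branch 2.1.2 (add T ((!p5 || p2) || (p5 == p6))):
            T ((!p5 || p2) || (p5 == p6)): β-rule — branch into T (!p5 || p2)  //  T (p5 == p6).
              branch 2.1.2.1 (add T (!p5 || p2)):
                T (!p5 || p2): β-rule — branch into T !p5  //  T p2.
                  branch 2.1.2.1.1 (add T !p5):
                    ○ open, literals {p1=false, p4=false, p5=false}.
                  branch 2.1.2.1.2 (add T p2):
                    ○ open, literals {p1=false, p2=true, p4=false}.
              branch 2.1.2.2 (add T (p5 == p6)):
                T (p5 == p6): β-rule — branch into T p5, T p6  //  F p5, F p6.
                  branch 2.1.2.2.1 (add T p5, T p6):
                    ○ open, literals {p1=false, p4=false, p5=true, p6=true}.
                  branch 2.1.2.2.2 (add F p5, F p6):
                    ○ open, literals {p1=false, p4=false, p5=false, p6=false}.
      branch 2.2 (add F !p4, F !p1):
        T (p4 || ((!p5 || p2) || (p5 == p6))): β-rule — branch into T p4  //  T ((!p5 || p2) || (p5 == p6)).
          branch 2.2.1 (add T p4):
            ○ open, literals {p1=true, p4=true}.
          branch 2.2.2 (add T ((!p5 || p2) || (p5 == p6))):
            T ((!p5 || p2) || (p5 == p6)): β-rule — branch into T (!p5 || p2)  //  T (p5 == p6).
              branch 2.2.2.1 (add T (!p5 || p2)):
                T (!p5 || p2): β-rule — branch into T !p5  //  T p2.
                  branch 2.2.2.1.1 (add T !p5):
                    ○ open, literals {p1=true, p4=true, p5=false}.
                  branch 2.2.2.1.2 (add T p2):
                    ○ open, literals {p1=true, p2=true, p4=true}.
              branch 2.2.2.2 (add T (p5 == p6)):
                T (p5 == p6): β-rule — branch into T p5, T p6  //  F p5, F p6.
                  branch 2.2.2.2.1 (add T p5, T p6):
                    ○ open, literals {p1=true, p4=true, p5=true, p6=true}.
                  branch 2.2.2.2.2 (add F p5, F p6):
                    ○ open, literals {p1=true, p4=true, p5=false, p6=false}.
1 branch closed, 11 open.
Each open branch fixes some atoms; the unmentioned ones are free. Counting distinct full assignments: branch {p3=true, p5=true} (p1, p4, p2, p6) contributes 16 new; branch {p3=true, p6=true} (p1, p4, p2, p5) contributes 8 new; branch {p1=false, p4=false, p5=false} (p3, p2, p6) contributes 6 new; branch {p1=false, p2=true, p4=false} (p3, p6, p5) contributes 2 new; branch {p1=false, p4=false, p5=true, p6=true} (p3, p2) contributes 1 new; branch {p1=false, p4=false, p5=false, p6=false} (p3, p2) contributes 0 new; branch {p1=true, p4=true} (p3, p2, p6, p5) contributes 10 new; branch {p1=true, p4=true, p5=false} (p3, p2, p6) contributes 0 new; branch {p1=true, p2=true, p4=true} (p3, p6, p5) contributes 0 new; branch {p1=true, p4=true, p5=true, p6=true} (p3, p2) contributes 0 new; branch {p1=true, p4=true, p5=false, p6=false} (p3, p2) contributes 0 new. Total: 43.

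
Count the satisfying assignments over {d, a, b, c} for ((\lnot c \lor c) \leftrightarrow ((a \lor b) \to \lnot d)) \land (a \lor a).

4

Initial set: {T (((\lnot c \lor c) \leftrightarrow ((a \lor b) \to \lnot d)) \land (a \lor a))}.
T (((\lnot c \lor c) \leftrightarrow ((a \lor b) \to \lnot d)) \land (a \lor a)): α-rule — add T ((\lnot c \lor c) \leftrightarrow ((a \lor b) \to \lnot d)), T (a \lor a).
T ((\lnot c \lor c) \leftrightarrow ((a \lor b) \to \lnot d)): β-rule — branch into T (\lnot c \lor c), T ((a \lor b) \to \lnot d)  //  F (\lnot c \lor c), F ((a \lor b) \to \lnot d).
  branch 1 (add T (\lnot c \lor c), T ((a \lor b) \to \lnot d)):
    T (a \lor a): β-rule — branch into T a  //  T a.
      branch 1.1 (add T a):
        T (\lnot c \lor c): β-rule — branch into T \lnot c  //  T c.
          branch 1.1.1 (add T \lnot c):
            T ((a \lor b) \to \lnot d): β-rule — branch into F (a \lor b)  //  T \lnot d.
              branch 1.1.1.1 (add F (a \lor b)):
                F (a \lor b): α-rule — add F a, F b.
                × closes — contains both a and \lnot a.
              branch 1.1.1.2 (add T \lnot d):
                ○ open, literals {a=1, c=0, d=0}.
          branch 1.1.2 (add T c):
            T ((a \lor b) \to \lnot d): β-rule — branch into F (a \lor b)  //  T \lnot d.
              branch 1.1.2.1 (add F (a \lor b)):
                F (a \lor b): α-rule — add F a, F b.
                × closes — contains both a and \lnot a.
              branch 1.1.2.2 (add T \lnot d):
                ○ open, literals {a=1, c=1, d=0}.
      branch 1.2 (add T a):
        T (\lnot c \lor c): β-rule — branch into T \lnot c  //  T c.
          branch 1.2.1 (add T \lnot c):
            T ((a \lor b) \to \lnot d): β-rule — branch into F (a \lor b)  //  T \lnot d.
              branch 1.2.1.1 (add F (a \lor b)):
                F (a \lor b): α-rule — add F a, F b.
                × closes — contains both a and \lnot a.
              branch 1.2.1.2 (add T \lnot d):
                ○ open, literals {a=1, c=0, d=0}.
          branch 1.2.2 (add T c):
            T ((a \lor b) \to \lnot d): β-rule — branch into F (a \lor b)  //  T \lnot d.
              branch 1.2.2.1 (add F (a \lor b)):
                F (a \lor b): α-rule — add F a, F b.
                × closes — contains both a and \lnot a.
              branch 1.2.2.2 (add T \lnot d):
                ○ open, literals {a=1, c=1, d=0}.
  branch 2 (add F (\lnot c \lor c), F ((a \lor b) \to \lnot d)):
    F (\lnot c \lor c): α-rule — add F \lnot c, F c.
    × closes — contains both c and \lnot c.
5 branches closed, 4 open.
Each open branch fixes some atoms; the unmentioned ones are free. Counting distinct full assignments: branch {a=1, c=0, d=0} (b) contributes 2 new; branch {a=1, c=1, d=0} (b) contributes 2 new; branch {a=1, c=0, d=0} (b) contributes 0 new; branch {a=1, c=1, d=0} (b) contributes 0 new. Total: 4.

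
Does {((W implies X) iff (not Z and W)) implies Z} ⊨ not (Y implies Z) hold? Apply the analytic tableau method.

Initial set: {T (((W implies X) iff (not Z and W)) implies Z); F not (Y implies Z)}.
T (((W implies X) iff (not Z and W)) implies Z): β-rule — branch into F ((W implies X) iff (not Z and W))  //  T Z.
  branch 1 (add F ((W implies X) iff (not Z and W))):
    F not (Y implies Z): β-rule — branch into F Y  //  T Z.
      branch 1.1 (add F Y):
        F ((W implies X) iff (not Z and W)): β-rule — branch into T (W implies X), F (not Z and W)  //  F (W implies X), T (not Z and W).
          branch 1.1.1 (add T (W implies X), F (not Z and W)):
            T (W implies X): β-rule — branch into F W  //  T X.
              branch 1.1.1.1 (add F W):
                F (not Z and W): β-rule — branch into F not Z  //  F W.
                  branch 1.1.1.1.1 (add F not Z):
                    ○ open, literals {W=false, Y=false, Z=true}.
                  branch 1.1.1.1.2 (add F W):
                    ○ open, literals {W=false, Y=false}.
              branch 1.1.1.2 (add T X):
                F (not Z and W): β-rule — branch into F not Z  //  F W.
                  branch 1.1.1.2.1 (add F not Z):
                    ○ open, literals {X=true, Y=false, Z=true}.
                  branch 1.1.1.2.2 (add F W):
                    ○ open, literals {W=false, X=true, Y=false}.
          branch 1.1.2 (add F (W implies X), T (not Z and W)):
            F (W implies X): α-rule — add T W, F X.
            T (not Z and W): α-rule — add T not Z, T W.
            ○ open, literals {W=true, X=false, Y=false, Z=false}.
      branch 1.2 (add T Z):
        F ((W implies X) iff (not Z and W)): β-rule — branch into T (W implies X), F (not Z and W)  //  F (W implies X), T (not Z and W).
          branch 1.2.1 (add T (W implies X), F (not Z and W)):
            T (W implies X): β-rule — branch into F W  //  T X.
              branch 1.2.1.1 (add F W):
                F (not Z and W): β-rule — branch into F not Z  //  F W.
                  branch 1.2.1.1.1 (add F not Z):
                    ○ open, literals {W=false, Z=true}.
                  branch 1.2.1.1.2 (add F W):
                    ○ open, literals {W=false, Z=true}.
              branch 1.2.1.2 (add T X):
                F (not Z and W): β-rule — branch into F not Z  //  F W.
                  branch 1.2.1.2.1 (add F not Z):
                    ○ open, literals {X=true, Z=true}.
                  branch 1.2.1.2.2 (add F W):
                    ○ open, literals {W=false, X=true, Z=true}.
          branch 1.2.2 (add F (W implies X), T (not Z and W)):
            F (W implies X): α-rule — add T W, F X.
            T (not Z and W): α-rule — add T not Z, T W.
            × closes — contains both Z and not Z.
  branch 2 (add T Z):
    F not (Y implies Z): β-rule — branch into F Y  //  T Z.
      branch 2.1 (add F Y):
        ○ open, literals {Y=false, Z=true}.
      branch 2.2 (add T Z):
        ○ open, literals {Z=true}.
1 branch closed, 11 open.
An open branch gives a countermodel: W=false, Y=false, Z=true (unmentioned atoms arbitrary); the premises hold there but the conclusion fails.

No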